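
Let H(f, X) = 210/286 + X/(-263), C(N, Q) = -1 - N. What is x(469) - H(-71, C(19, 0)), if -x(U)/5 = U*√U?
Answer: -30475/37609 - 2345*√469 ≈ -50785.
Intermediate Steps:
H(f, X) = 105/143 - X/263 (H(f, X) = 210*(1/286) + X*(-1/263) = 105/143 - X/263)
x(U) = -5*U^(3/2) (x(U) = -5*U*√U = -5*U^(3/2))
x(469) - H(-71, C(19, 0)) = -2345*√469 - (105/143 - (-1 - 1*19)/263) = -2345*√469 - (105/143 - (-1 - 19)/263) = -2345*√469 - (105/143 - 1/263*(-20)) = -2345*√469 - (105/143 + 20/263) = -2345*√469 - 1*30475/37609 = -2345*√469 - 30475/37609 = -30475/37609 - 2345*√469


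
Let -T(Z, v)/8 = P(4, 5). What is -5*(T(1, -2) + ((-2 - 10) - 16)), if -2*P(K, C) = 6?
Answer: 20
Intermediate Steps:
P(K, C) = -3 (P(K, C) = -1/2*6 = -3)
T(Z, v) = 24 (T(Z, v) = -8*(-3) = 24)
-5*(T(1, -2) + ((-2 - 10) - 16)) = -5*(24 + ((-2 - 10) - 16)) = -5*(24 + (-12 - 16)) = -5*(24 - 28) = -5*(-4) = 20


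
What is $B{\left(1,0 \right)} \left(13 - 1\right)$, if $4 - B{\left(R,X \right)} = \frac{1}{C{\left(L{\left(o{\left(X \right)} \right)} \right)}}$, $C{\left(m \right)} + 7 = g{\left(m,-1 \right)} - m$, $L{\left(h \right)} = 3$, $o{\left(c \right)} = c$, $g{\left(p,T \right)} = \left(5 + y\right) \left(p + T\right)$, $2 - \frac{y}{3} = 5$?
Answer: $\frac{146}{3} \approx 48.667$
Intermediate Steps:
$y = -9$ ($y = 6 - 15 = -9$)
$g{\left(p,T \right)} = - 4 T - 4 p$ ($g{\left(p,T \right)} = \left(5 - 9\right) \left(p + T\right) = - 4 \left(T + p\right) = - 4 T - 4 p$)
$C{\left(m \right)} = -3 - 5 m$ ($C{\left(m \right)} = -7 - \left(-4 + 5 m\right) = -3 - 5 m$)
$B{\left(R,X \right)} = \frac{73}{18}$ ($B{\left(R,X \right)} = 4 - \frac{1}{-3 - 15} = 4 - \frac{1}{-18} = 4 - - \frac{1}{18} = 4 + \frac{1}{18} = \frac{73}{18}$)
$B{\left(1,0 \right)} \left(13 - 1\right) = \frac{73 \left(13 - 1\right)}{18} = \frac{73}{18} \cdot 12 = \frac{146}{3}$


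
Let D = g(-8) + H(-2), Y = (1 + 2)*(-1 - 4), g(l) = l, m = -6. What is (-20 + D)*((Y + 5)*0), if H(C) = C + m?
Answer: 0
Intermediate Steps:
Y = -15 (Y = 3*(-5) = -15)
H(C) = -6 + C (H(C) = C - 6 = -6 + C)
D = -16 (D = -8 + (-6 - 2) = -8 - 8 = -16)
(-20 + D)*((Y + 5)*0) = (-20 - 16)*((-15 + 5)*0) = -(-360)*0 = -36*0 = 0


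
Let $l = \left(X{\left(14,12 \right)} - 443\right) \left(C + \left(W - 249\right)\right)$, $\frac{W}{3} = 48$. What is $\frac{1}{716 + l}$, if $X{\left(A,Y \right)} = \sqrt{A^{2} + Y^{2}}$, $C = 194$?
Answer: $- \frac{38711}{1495848381} - \frac{178 \sqrt{85}}{1495848381} \approx -2.6976 \cdot 10^{-5}$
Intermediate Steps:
$W = 144$ ($W = 3 \cdot 48 = 144$)
$l = -39427 + 178 \sqrt{85}$ ($l = \left(\sqrt{14^{2} + 12^{2}} - 443\right) \left(194 + \left(144 - 249\right)\right) = \left(\sqrt{196 + 144} - 443\right) \left(194 + \left(144 - 249\right)\right) = \left(\sqrt{340} - 443\right) \left(194 - 105\right) = \left(2 \sqrt{85} - 443\right) 89 = \left(-443 + 2 \sqrt{85}\right) 89 = -39427 + 178 \sqrt{85} \approx -37786.0$)
$\frac{1}{716 + l} = \frac{1}{716 - \left(39427 - 178 \sqrt{85}\right)} = \frac{1}{-38711 + 178 \sqrt{85}}$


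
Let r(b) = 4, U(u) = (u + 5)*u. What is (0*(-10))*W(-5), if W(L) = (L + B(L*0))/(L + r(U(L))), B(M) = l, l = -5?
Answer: 0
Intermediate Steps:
U(u) = u*(5 + u) (U(u) = (5 + u)*u = u*(5 + u))
B(M) = -5
W(L) = (-5 + L)/(4 + L) (W(L) = (L - 5)/(L + 4) = (-5 + L)/(4 + L))
(0*(-10))*W(-5) = (0*(-10))*((-5 - 5)/(4 - 5)) = 0*(-10/(-1)) = 0*(-1*(-10)) = 0*10 = 0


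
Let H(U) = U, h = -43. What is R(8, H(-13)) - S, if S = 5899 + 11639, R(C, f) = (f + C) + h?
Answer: -17586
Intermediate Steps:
R(C, f) = -43 + C + f (R(C, f) = (f + C) - 43 = (C + f) - 43 = -43 + C + f)
S = 17538
R(8, H(-13)) - S = (-43 + 8 - 13) - 1*17538 = -48 - 17538 = -17586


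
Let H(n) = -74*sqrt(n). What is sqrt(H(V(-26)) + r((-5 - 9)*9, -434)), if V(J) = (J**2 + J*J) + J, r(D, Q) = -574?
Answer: sqrt(-574 - 74*sqrt(1326)) ≈ 57.172*I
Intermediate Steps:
V(J) = J + 2*J**2 (V(J) = (J**2 + J**2) + J = 2*J**2 + J = J + 2*J**2)
sqrt(H(V(-26)) + r((-5 - 9)*9, -434)) = sqrt(-74*sqrt(1326) - 574) = sqrt(-574 - 74*sqrt(1326))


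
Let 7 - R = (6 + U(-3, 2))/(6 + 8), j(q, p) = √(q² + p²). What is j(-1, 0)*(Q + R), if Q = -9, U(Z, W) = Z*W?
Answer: -2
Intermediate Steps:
U(Z, W) = W*Z
j(q, p) = √(p² + q²)
R = 7 (R = 7 - (6 + 2*(-3))/(6 + 8) = 7 - (6 - 6)/14 = 7 - 0/14 = 7 - 1*0 = 7 + 0 = 7)
j(-1, 0)*(Q + R) = √(0² + (-1)²)*(-9 + 7) = √(0 + 1)*(-2) = √1*(-2) = 1*(-2) = -2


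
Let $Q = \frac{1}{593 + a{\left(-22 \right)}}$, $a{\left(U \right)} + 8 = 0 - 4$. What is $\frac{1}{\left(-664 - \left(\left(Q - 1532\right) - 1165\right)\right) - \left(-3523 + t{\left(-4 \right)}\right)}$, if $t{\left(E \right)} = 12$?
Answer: $\frac{581}{3221063} \approx 0.00018038$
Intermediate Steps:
$a{\left(U \right)} = -12$ ($a{\left(U \right)} = -8 + \left(0 - 4\right) = -8 - 4 = -12$)
$Q = \frac{1}{581}$ ($Q = \frac{1}{593 - 12} = \frac{1}{581} \approx 0.0017212$)
$\frac{1}{\left(-664 - \left(\left(Q - 1532\right) - 1165\right)\right) - \left(-3523 + t{\left(-4 \right)}\right)} = \frac{1}{\left(-664 - \left(\left(\frac{1}{581} - 1532\right) - 1165\right)\right) + \left(3523 - 12\right)} = \frac{1}{\left(-664 - \left(- \frac{890091}{581} - 1165\right)\right) + \left(3523 - 12\right)} = \frac{1}{\left(-664 - - \frac{1566956}{581}\right) + 3511} = \frac{1}{\left(-664 + \frac{1566956}{581}\right) + 3511} = \frac{1}{\frac{1181172}{581} + 3511} = \frac{1}{\frac{3221063}{581}} = \frac{581}{3221063}$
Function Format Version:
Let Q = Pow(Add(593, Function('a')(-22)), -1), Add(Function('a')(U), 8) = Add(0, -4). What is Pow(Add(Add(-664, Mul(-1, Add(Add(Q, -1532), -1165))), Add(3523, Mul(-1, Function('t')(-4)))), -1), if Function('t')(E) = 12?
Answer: Rational(581, 3221063) ≈ 0.00018038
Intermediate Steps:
Function('a')(U) = -12 (Function('a')(U) = Add(-8, Add(0, -4)) = Add(-8, -4) = -12)
Q = Rational(1, 581) (Q = Pow(Add(593, -12), -1) = Pow(581, -1) = Rational(1, 581) ≈ 0.0017212)
Pow(Add(Add(-664, Mul(-1, Add(Add(Q, -1532), -1165))), Add(3523, Mul(-1, Function('t')(-4)))), -1) = Pow(Add(Add(-664, Mul(-1, Add(Add(Rational(1, 581), -1532), -1165))), Add(3523, Mul(-1, 12))), -1) = Pow(Add(Add(-664, Mul(-1, Add(Rational(-890091, 581), -1165))), Add(3523, -12)), -1) = Pow(Add(Add(-664, Mul(-1, Rational(-1566956, 581))), 3511), -1) = Pow(Add(Add(-664, Rational(1566956, 581)), 3511), -1) = Pow(Add(Rational(1181172, 581), 3511), -1) = Pow(Rational(3221063, 581), -1) = Rational(581, 3221063)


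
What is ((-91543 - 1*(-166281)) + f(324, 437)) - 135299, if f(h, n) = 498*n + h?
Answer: 157389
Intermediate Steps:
f(h, n) = h + 498*n
((-91543 - 1*(-166281)) + f(324, 437)) - 135299 = ((-91543 - 1*(-166281)) + (324 + 498*437)) - 135299 = ((-91543 + 166281) + (324 + 217626)) - 135299 = (74738 + 217950) - 135299 = 292688 - 135299 = 157389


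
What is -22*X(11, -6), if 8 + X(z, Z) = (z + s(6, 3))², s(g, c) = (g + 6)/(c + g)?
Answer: -28534/9 ≈ -3170.4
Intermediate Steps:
s(g, c) = (6 + g)/(c + g)
X(z, Z) = -8 + (4/3 + z)² (X(z, Z) = -8 + (z + (6 + 6)/(3 + 6))² = -8 + (z + 12/9)² = -8 + (z + (⅑)*12)² = -8 + (z + 4/3)² = -8 + (4/3 + z)²)
-22*X(11, -6) = -22*(-8 + (4 + 3*11)²/9) = -22*(-8 + (4 + 33)²/9) = -22*(-8 + (⅑)*37²) = -22*(-8 + (⅑)*1369) = -22*(-8 + 1369/9) = -22*1297/9 = -28534/9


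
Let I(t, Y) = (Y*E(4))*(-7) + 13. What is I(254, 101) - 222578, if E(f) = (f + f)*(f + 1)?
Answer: -250845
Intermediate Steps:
E(f) = 2*f*(1 + f) (E(f) = (2*f)*(1 + f) = 2*f*(1 + f))
I(t, Y) = 13 - 280*Y (I(t, Y) = (Y*(2*4*(1 + 4)))*(-7) + 13 = (Y*(2*4*5))*(-7) + 13 = (Y*40)*(-7) + 13 = (40*Y)*(-7) + 13 = -280*Y + 13 = 13 - 280*Y)
I(254, 101) - 222578 = (13 - 280*101) - 222578 = (13 - 28280) - 222578 = -28267 - 222578 = -250845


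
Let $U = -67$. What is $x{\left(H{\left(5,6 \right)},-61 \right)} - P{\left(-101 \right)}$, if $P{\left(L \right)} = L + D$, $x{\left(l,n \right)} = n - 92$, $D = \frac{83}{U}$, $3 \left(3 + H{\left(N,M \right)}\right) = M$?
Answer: $- \frac{3401}{67} \approx -50.761$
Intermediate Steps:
$H{\left(N,M \right)} = -3 + \frac{M}{3}$
$D = - \frac{83}{67}$ ($D = \frac{83}{-67} = 83 \left(- \frac{1}{67}\right) = - \frac{83}{67} \approx -1.2388$)
$x{\left(l,n \right)} = -92 + n$ ($x{\left(l,n \right)} = n - 92 = -92 + n$)
$P{\left(L \right)} = - \frac{83}{67} + L$ ($P{\left(L \right)} = L - \frac{83}{67} = - \frac{83}{67} + L$)
$x{\left(H{\left(5,6 \right)},-61 \right)} - P{\left(-101 \right)} = \left(-92 - 61\right) - \left(- \frac{83}{67} - 101\right) = -153 - - \frac{6850}{67} = -153 + \frac{6850}{67} = - \frac{3401}{67}$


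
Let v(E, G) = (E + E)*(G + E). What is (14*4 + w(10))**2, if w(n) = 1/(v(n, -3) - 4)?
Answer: 58018689/18496 ≈ 3136.8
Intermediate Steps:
v(E, G) = 2*E*(E + G) (v(E, G) = (2*E)*(E + G) = 2*E*(E + G))
w(n) = 1/(-4 + 2*n*(-3 + n)) (w(n) = 1/(2*n*(n - 3) - 4) = 1/(2*n*(-3 + n) - 4) = 1/(-4 + 2*n*(-3 + n)))
(14*4 + w(10))**2 = (14*4 + 1/(2*(-2 + 10*(-3 + 10))))**2 = (56 + 1/(2*(-2 + 10*7)))**2 = (56 + 1/(2*(-2 + 70)))**2 = (56 + (1/2)/68)**2 = (56 + (1/2)*(1/68))**2 = (56 + 1/136)**2 = (7617/136)**2 = 58018689/18496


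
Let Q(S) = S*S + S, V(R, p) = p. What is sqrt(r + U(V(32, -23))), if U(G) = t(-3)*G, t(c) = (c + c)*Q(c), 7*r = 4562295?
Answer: sqrt(31976637)/7 ≈ 807.83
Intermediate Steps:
r = 4562295/7 (r = (1/7)*4562295 = 4562295/7 ≈ 6.5176e+5)
Q(S) = S + S**2 (Q(S) = S**2 + S = S + S**2)
t(c) = 2*c**2*(1 + c) (t(c) = (c + c)*(c*(1 + c)) = (2*c)*(c*(1 + c)) = 2*c**2*(1 + c))
U(G) = -36*G (U(G) = (2*(-3)**2*(1 - 3))*G = (2*9*(-2))*G = -36*G)
sqrt(r + U(V(32, -23))) = sqrt(4562295/7 - 36*(-23)) = sqrt(4562295/7 + 828) = sqrt(4568091/7) = sqrt(31976637)/7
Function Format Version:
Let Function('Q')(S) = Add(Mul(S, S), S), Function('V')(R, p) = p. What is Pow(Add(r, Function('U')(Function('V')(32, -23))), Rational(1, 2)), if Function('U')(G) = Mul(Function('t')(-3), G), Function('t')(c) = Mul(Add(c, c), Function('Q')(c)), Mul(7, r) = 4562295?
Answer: Mul(Rational(1, 7), Pow(31976637, Rational(1, 2))) ≈ 807.83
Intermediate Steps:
r = Rational(4562295, 7) (r = Mul(Rational(1, 7), 4562295) = Rational(4562295, 7) ≈ 6.5176e+5)
Function('Q')(S) = Add(S, Pow(S, 2)) (Function('Q')(S) = Add(Pow(S, 2), S) = Add(S, Pow(S, 2)))
Function('t')(c) = Mul(2, Pow(c, 2), Add(1, c)) (Function('t')(c) = Mul(Add(c, c), Mul(c, Add(1, c))) = Mul(Mul(2, c), Mul(c, Add(1, c))) = Mul(2, Pow(c, 2), Add(1, c)))
Function('U')(G) = Mul(-36, G) (Function('U')(G) = Mul(Mul(2, Pow(-3, 2), Add(1, -3)), G) = Mul(Mul(2, 9, -2), G) = Mul(-36, G))
Pow(Add(r, Function('U')(Function('V')(32, -23))), Rational(1, 2)) = Pow(Add(Rational(4562295, 7), Mul(-36, -23)), Rational(1, 2)) = Pow(Add(Rational(4562295, 7), 828), Rational(1, 2)) = Pow(Rational(4568091, 7), Rational(1, 2)) = Mul(Rational(1, 7), Pow(31976637, Rational(1, 2)))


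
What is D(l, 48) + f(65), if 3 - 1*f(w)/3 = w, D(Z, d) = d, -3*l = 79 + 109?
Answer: -138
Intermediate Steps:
l = -188/3 (l = -(79 + 109)/3 = -1/3*188 = -188/3 ≈ -62.667)
f(w) = 9 - 3*w
D(l, 48) + f(65) = 48 + (9 - 3*65) = 48 + (9 - 195) = 48 - 186 = -138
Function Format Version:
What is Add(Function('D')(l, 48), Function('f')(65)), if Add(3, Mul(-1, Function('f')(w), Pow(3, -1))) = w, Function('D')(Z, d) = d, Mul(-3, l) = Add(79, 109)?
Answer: -138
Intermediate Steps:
l = Rational(-188, 3) (l = Mul(Rational(-1, 3), Add(79, 109)) = Mul(Rational(-1, 3), 188) = Rational(-188, 3) ≈ -62.667)
Function('f')(w) = Add(9, Mul(-3, w))
Add(Function('D')(l, 48), Function('f')(65)) = Add(48, Add(9, Mul(-3, 65))) = Add(48, Add(9, -195)) = Add(48, -186) = -138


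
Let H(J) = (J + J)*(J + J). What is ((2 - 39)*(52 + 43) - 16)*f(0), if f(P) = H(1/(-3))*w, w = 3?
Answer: -4708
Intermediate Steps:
H(J) = 4*J² (H(J) = (2*J)*(2*J) = 4*J²)
f(P) = 4/3 (f(P) = (4*(1/(-3))²)*3 = (4*(-⅓)²)*3 = (4*(⅑))*3 = (4/9)*3 = 4/3)
((2 - 39)*(52 + 43) - 16)*f(0) = ((2 - 39)*(52 + 43) - 16)*(4/3) = (-37*95 - 16)*(4/3) = (-3515 - 16)*(4/3) = -3531*4/3 = -4708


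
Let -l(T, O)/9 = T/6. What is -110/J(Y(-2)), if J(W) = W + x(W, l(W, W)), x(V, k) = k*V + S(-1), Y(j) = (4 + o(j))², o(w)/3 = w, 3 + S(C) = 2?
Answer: 110/21 ≈ 5.2381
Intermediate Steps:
S(C) = -1 (S(C) = -3 + 2 = -1)
o(w) = 3*w
Y(j) = (4 + 3*j)²
l(T, O) = -3*T/2 (l(T, O) = -9*T/6 = -3*T/2)
x(V, k) = -1 + V*k (x(V, k) = k*V - 1 = V*k - 1 = -1 + V*k)
J(W) = -1 + W - 3*W²/2 (J(W) = W + (-1 + W*(-3*W/2)) = W + (-1 - 3*W²/2) = -1 + W - 3*W²/2)
-110/J(Y(-2)) = -110/(-1 + (4 + 3*(-2))² - 3*(4 + 3*(-2))⁴/2) = -110/(-1 + (4 - 6)² - 3*(4 - 6)⁴/2) = -110/(-1 + (-2)² - 3*((-2)²)²/2) = -110/(-1 + 4 - 3/2*4²) = -110/(-1 + 4 - 3/2*16) = -110/(-1 + 4 - 24) = -110/(-21) = -110*(-1/21) = 110/21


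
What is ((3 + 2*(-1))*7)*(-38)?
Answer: -266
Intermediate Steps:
((3 + 2*(-1))*7)*(-38) = ((3 - 2)*7)*(-38) = (1*7)*(-38) = 7*(-38) = -266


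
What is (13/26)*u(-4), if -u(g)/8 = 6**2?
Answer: -144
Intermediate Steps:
u(g) = -288 (u(g) = -8*6**2 = -8*36 = -288)
(13/26)*u(-4) = (13/26)*(-288) = (13*(1/26))*(-288) = (1/2)*(-288) = -144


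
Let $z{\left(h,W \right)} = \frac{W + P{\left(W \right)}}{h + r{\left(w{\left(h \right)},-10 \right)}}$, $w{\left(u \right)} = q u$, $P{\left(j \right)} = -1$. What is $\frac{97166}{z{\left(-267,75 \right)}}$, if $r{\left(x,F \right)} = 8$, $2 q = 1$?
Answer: $-340081$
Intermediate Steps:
$q = \frac{1}{2}$ ($q = \frac{1}{2} \cdot 1 = \frac{1}{2} \approx 0.5$)
$w{\left(u \right)} = \frac{u}{2}$
$z{\left(h,W \right)} = \frac{-1 + W}{8 + h}$ ($z{\left(h,W \right)} = \frac{W - 1}{h + 8} = \frac{-1 + W}{8 + h}$)
$\frac{97166}{z{\left(-267,75 \right)}} = \frac{97166}{\frac{1}{8 - 267} \left(-1 + 75\right)} = \frac{97166}{\frac{1}{-259} \cdot 74} = \frac{97166}{\left(- \frac{1}{259}\right) 74} = \frac{97166}{- \frac{2}{7}} = 97166 \left(- \frac{7}{2}\right) = -340081$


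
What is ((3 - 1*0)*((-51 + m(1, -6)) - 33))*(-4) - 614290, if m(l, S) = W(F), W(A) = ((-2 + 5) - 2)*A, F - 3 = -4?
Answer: -613270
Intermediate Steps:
F = -1 (F = 3 - 4 = -1)
W(A) = A (W(A) = (3 - 2)*A = 1*A = A)
m(l, S) = -1
((3 - 1*0)*((-51 + m(1, -6)) - 33))*(-4) - 614290 = ((3 - 1*0)*((-51 - 1) - 33))*(-4) - 614290 = ((3 + 0)*(-52 - 33))*(-4) - 614290 = (3*(-85))*(-4) - 614290 = -255*(-4) - 614290 = 1020 - 614290 = -613270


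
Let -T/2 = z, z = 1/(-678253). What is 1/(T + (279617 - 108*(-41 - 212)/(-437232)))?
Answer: 24712826308/6910124809454827 ≈ 3.5763e-6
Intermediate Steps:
z = -1/678253 ≈ -1.4744e-6
T = 2/678253 (T = -2*(-1/678253) = 2/678253 ≈ 2.9488e-6)
1/(T + (279617 - 108*(-41 - 212)/(-437232))) = 1/(2/678253 + (279617 - 108*(-41 - 212)/(-437232))) = 1/(2/678253 + (279617 - 108*(-253)*(-1)/437232)) = 1/(2/678253 + (279617 - (-27324)*(-1)/437232)) = 1/(2/678253 + (279617 - 1*2277/36436)) = 1/(2/678253 + (279617 - 2277/36436)) = 1/(2/678253 + 10188122735/36436) = 1/(6910124809454827/24712826308) = 24712826308/6910124809454827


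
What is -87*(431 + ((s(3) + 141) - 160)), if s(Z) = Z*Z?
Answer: -36627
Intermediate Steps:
s(Z) = Z**2
-87*(431 + ((s(3) + 141) - 160)) = -87*(431 + ((3**2 + 141) - 160)) = -87*(431 + ((9 + 141) - 160)) = -87*(431 + (150 - 160)) = -87*(431 - 10) = -87*421 = -36627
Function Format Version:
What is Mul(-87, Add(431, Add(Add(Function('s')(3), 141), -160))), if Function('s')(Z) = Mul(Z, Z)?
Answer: -36627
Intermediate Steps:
Function('s')(Z) = Pow(Z, 2)
Mul(-87, Add(431, Add(Add(Function('s')(3), 141), -160))) = Mul(-87, Add(431, Add(Add(Pow(3, 2), 141), -160))) = Mul(-87, Add(431, Add(Add(9, 141), -160))) = Mul(-87, Add(431, Add(150, -160))) = Mul(-87, Add(431, -10)) = Mul(-87, 421) = -36627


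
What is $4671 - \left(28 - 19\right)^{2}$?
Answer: $4590$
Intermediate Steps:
$4671 - \left(28 - 19\right)^{2} = 4671 - 9^{2} = 4671 - 81 = 4590$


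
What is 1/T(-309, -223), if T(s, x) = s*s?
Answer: 1/95481 ≈ 1.0473e-5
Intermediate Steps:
T(s, x) = s²
1/T(-309, -223) = 1/((-309)²) = 1/95481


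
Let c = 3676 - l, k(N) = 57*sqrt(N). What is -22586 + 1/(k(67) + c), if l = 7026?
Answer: -3709773136/164251 - 57*sqrt(67)/11004817 ≈ -22586.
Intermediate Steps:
c = -3350 (c = 3676 - 1*7026 = 3676 - 7026 = -3350)
-22586 + 1/(k(67) + c) = -22586 + 1/(57*sqrt(67) - 3350) = -22586 + 1/(-3350 + 57*sqrt(67))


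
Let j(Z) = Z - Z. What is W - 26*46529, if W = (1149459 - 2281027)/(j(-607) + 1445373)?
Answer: -1748546899810/1445373 ≈ -1.2098e+6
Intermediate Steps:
j(Z) = 0
W = -1131568/1445373 (W = (1149459 - 2281027)/(0 + 1445373) = -1131568/1445373 ≈ -0.78289)
W - 26*46529 = -1131568/1445373 - 26*46529 = -1131568/1445373 - 1*1209754 = -1131568/1445373 - 1209754 = -1748546899810/1445373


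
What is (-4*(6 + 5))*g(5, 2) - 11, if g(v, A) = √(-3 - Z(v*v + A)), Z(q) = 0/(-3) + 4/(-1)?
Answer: -55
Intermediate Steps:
Z(q) = -4 (Z(q) = 0*(-⅓) + 4*(-1) = 0 - 4 = -4)
g(v, A) = 1 (g(v, A) = √(-3 - 1*(-4)) = √(-3 + 4) = √1 = 1)
(-4*(6 + 5))*g(5, 2) - 11 = -4*(6 + 5)*1 - 11 = -4*11*1 - 11 = -44*1 - 11 = -44 - 11 = -55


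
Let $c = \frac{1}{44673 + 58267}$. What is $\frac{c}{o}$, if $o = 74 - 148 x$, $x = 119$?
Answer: $- \frac{1}{1805361720} \approx -5.5391 \cdot 10^{-10}$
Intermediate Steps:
$c = \frac{1}{102940} \approx 9.7144 \cdot 10^{-6}$
$o = -17538$ ($o = 74 - 17612 = -17538$)
$\frac{c}{o} = \frac{1}{102940 \left(-17538\right)} = \frac{1}{102940} \left(- \frac{1}{17538}\right) = - \frac{1}{1805361720}$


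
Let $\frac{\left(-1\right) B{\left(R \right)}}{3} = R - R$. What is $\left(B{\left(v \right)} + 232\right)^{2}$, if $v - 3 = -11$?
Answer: $53824$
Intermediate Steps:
$v = -8$ ($v = 3 - 11 = -8$)
$B{\left(R \right)} = 0$ ($B{\left(R \right)} = - 3 \left(R - R\right) = \left(-3\right) 0 = 0$)
$\left(B{\left(v \right)} + 232\right)^{2} = \left(0 + 232\right)^{2} = 232^{2} = 53824$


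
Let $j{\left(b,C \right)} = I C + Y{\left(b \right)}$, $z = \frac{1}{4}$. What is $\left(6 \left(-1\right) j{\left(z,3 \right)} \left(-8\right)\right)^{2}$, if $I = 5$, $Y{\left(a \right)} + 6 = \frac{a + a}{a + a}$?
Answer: $230400$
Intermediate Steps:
$Y{\left(a \right)} = -5$ ($Y{\left(a \right)} = -6 + \frac{a + a}{a + a} = -6 + \frac{2 a}{2 a} = -6 + 2 a \frac{1}{2 a} = -6 + 1 = -5$)
$z = \frac{1}{4} \approx 0.25$
$j{\left(b,C \right)} = -5 + 5 C$ ($j{\left(b,C \right)} = 5 C - 5 = -5 + 5 C$)
$\left(6 \left(-1\right) j{\left(z,3 \right)} \left(-8\right)\right)^{2} = \left(6 \left(-1\right) \left(-5 + 5 \cdot 3\right) \left(-8\right)\right)^{2} = \left(- 6 \left(-5 + 15\right) \left(-8\right)\right)^{2} = \left(\left(-6\right) 10 \left(-8\right)\right)^{2} = \left(\left(-60\right) \left(-8\right)\right)^{2} = 480^{2} = 230400$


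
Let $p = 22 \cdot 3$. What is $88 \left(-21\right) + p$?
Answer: $-1782$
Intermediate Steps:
$p = 66$
$88 \left(-21\right) + p = 88 \left(-21\right) + 66 = -1848 + 66 = -1782$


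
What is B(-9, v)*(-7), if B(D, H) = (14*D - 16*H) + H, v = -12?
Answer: -378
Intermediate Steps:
B(D, H) = -15*H + 14*D (B(D, H) = (-16*H + 14*D) + H = -15*H + 14*D)
B(-9, v)*(-7) = (-15*(-12) + 14*(-9))*(-7) = (180 - 126)*(-7) = 54*(-7) = -378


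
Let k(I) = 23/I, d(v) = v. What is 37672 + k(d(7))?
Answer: 263727/7 ≈ 37675.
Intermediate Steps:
37672 + k(d(7)) = 37672 + 23/7 = 263727/7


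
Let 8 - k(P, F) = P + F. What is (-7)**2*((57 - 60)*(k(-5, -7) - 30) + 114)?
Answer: 7056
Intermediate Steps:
k(P, F) = 8 - F - P (k(P, F) = 8 - (P + F) = 8 - (F + P) = 8 + (-F - P) = 8 - F - P)
(-7)**2*((57 - 60)*(k(-5, -7) - 30) + 114) = (-7)**2*((57 - 60)*((8 - 1*(-7) - 1*(-5)) - 30) + 114) = 49*(-3*((8 + 7 + 5) - 30) + 114) = 49*(-3*(20 - 30) + 114) = 49*(-3*(-10) + 114) = 49*(30 + 114) = 49*144 = 7056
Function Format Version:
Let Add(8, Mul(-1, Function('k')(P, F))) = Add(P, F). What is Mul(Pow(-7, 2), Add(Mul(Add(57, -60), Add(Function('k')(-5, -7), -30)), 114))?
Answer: 7056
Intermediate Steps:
Function('k')(P, F) = Add(8, Mul(-1, F), Mul(-1, P)) (Function('k')(P, F) = Add(8, Mul(-1, Add(P, F))) = Add(8, Mul(-1, Add(F, P))) = Add(8, Add(Mul(-1, F), Mul(-1, P))) = Add(8, Mul(-1, F), Mul(-1, P)))
Mul(Pow(-7, 2), Add(Mul(Add(57, -60), Add(Function('k')(-5, -7), -30)), 114)) = Mul(Pow(-7, 2), Add(Mul(Add(57, -60), Add(Add(8, Mul(-1, -7), Mul(-1, -5)), -30)), 114)) = Mul(49, Add(Mul(-3, Add(Add(8, 7, 5), -30)), 114)) = Mul(49, Add(Mul(-3, Add(20, -30)), 114)) = Mul(49, Add(Mul(-3, -10), 114)) = Mul(49, Add(30, 114)) = Mul(49, 144) = 7056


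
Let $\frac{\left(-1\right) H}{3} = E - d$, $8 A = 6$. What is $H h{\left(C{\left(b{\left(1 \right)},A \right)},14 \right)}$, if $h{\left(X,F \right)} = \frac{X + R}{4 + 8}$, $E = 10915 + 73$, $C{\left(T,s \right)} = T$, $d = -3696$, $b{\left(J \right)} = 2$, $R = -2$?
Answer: $0$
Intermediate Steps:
$A = \frac{3}{4}$ ($A = \frac{1}{8} \cdot 6 = \frac{3}{4} \approx 0.75$)
$E = 10988$
$h{\left(X,F \right)} = - \frac{1}{6} + \frac{X}{12}$ ($h{\left(X,F \right)} = \frac{X - 2}{4 + 8} = \frac{-2 + X}{12} = \left(-2 + X\right) \frac{1}{12} = - \frac{1}{6} + \frac{X}{12}$)
$H = -44052$ ($H = - 3 \left(10988 - -3696\right) = - 3 \left(10988 + 3696\right) = \left(-3\right) 14684 = -44052$)
$H h{\left(C{\left(b{\left(1 \right)},A \right)},14 \right)} = - 44052 \left(- \frac{1}{6} + \frac{1}{12} \cdot 2\right) = - 44052 \left(- \frac{1}{6} + \frac{1}{6}\right) = \left(-44052\right) 0 = 0$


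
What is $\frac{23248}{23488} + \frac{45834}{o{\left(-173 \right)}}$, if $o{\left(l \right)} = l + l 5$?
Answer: $- \frac{10962683}{253964} \approx -43.166$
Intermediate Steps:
$o{\left(l \right)} = 6 l$ ($o{\left(l \right)} = l + 5 l = 6 l$)
$\frac{23248}{23488} + \frac{45834}{o{\left(-173 \right)}} = \frac{23248}{23488} + \frac{45834}{6 \left(-173\right)} = 23248 \cdot \frac{1}{23488} + \frac{45834}{-1038} = \frac{1453}{1468} + 45834 \left(- \frac{1}{1038}\right) = \frac{1453}{1468} - \frac{7639}{173} = - \frac{10962683}{253964}$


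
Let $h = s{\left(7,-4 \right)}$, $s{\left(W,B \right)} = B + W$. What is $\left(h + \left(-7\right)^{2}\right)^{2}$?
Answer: $2704$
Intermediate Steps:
$h = 3$ ($h = -4 + 7 = 3$)
$\left(h + \left(-7\right)^{2}\right)^{2} = \left(3 + \left(-7\right)^{2}\right)^{2} = \left(3 + 49\right)^{2} = 52^{2} = 2704$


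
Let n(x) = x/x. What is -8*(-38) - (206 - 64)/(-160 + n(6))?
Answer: 48478/159 ≈ 304.89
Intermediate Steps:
n(x) = 1
-8*(-38) - (206 - 64)/(-160 + n(6)) = -8*(-38) - (206 - 64)/(-160 + 1) = 304 - 142/(-159) = 304 - 142*(-1)/159 = 304 - 1*(-142/159) = 304 + 142/159 = 48478/159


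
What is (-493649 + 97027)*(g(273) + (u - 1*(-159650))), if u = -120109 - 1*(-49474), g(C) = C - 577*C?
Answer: 27062708926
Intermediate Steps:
g(C) = -576*C
u = -70635 (u = -120109 + 49474 = -70635)
(-493649 + 97027)*(g(273) + (u - 1*(-159650))) = (-493649 + 97027)*(-576*273 + (-70635 - 1*(-159650))) = -396622*(-157248 + (-70635 + 159650)) = -396622*(-157248 + 89015) = -396622*(-68233) = 27062708926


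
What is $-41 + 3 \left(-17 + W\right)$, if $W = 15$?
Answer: $-47$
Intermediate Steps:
$-41 + 3 \left(-17 + W\right) = -41 + 3 \left(-17 + 15\right) = -41 + 3 \left(-2\right) = -41 - 6 = -47$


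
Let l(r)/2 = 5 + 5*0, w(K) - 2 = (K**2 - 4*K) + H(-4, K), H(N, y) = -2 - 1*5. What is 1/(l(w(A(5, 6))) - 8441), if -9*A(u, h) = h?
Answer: -1/8431 ≈ -0.00011861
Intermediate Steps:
H(N, y) = -7 (H(N, y) = -2 - 5 = -7)
A(u, h) = -h/9
w(K) = -5 + K**2 - 4*K (w(K) = 2 + ((K**2 - 4*K) - 7) = 2 + (-7 + K**2 - 4*K) = -5 + K**2 - 4*K)
l(r) = 10 (l(r) = 2*(5 + 5*0) = 2*(5 + 0) = 2*5 = 10)
1/(l(w(A(5, 6))) - 8441) = 1/(10 - 8441) = 1/(-8431) = -1/8431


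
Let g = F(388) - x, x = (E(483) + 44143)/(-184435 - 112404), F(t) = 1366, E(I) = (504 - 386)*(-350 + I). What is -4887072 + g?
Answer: -1450268023497/296839 ≈ -4.8857e+6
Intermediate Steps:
E(I) = -41300 + 118*I (E(I) = 118*(-350 + I) = -41300 + 118*I)
x = -59837/296839 (x = ((-41300 + 118*483) + 44143)/(-184435 - 112404) = ((-41300 + 56994) + 44143)/(-296839) = (15694 + 44143)*(-1/296839) = 59837*(-1/296839) = -59837/296839 ≈ -0.20158)
g = 405541911/296839 (g = 1366 - 1*(-59837/296839) = 1366 + 59837/296839 = 405541911/296839 ≈ 1366.2)
-4887072 + g = -4887072 + 405541911/296839 = -1450268023497/296839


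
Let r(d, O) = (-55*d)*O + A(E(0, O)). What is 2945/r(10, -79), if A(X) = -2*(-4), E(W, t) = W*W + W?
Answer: 2945/43458 ≈ 0.067767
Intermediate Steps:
E(W, t) = W + W² (E(W, t) = W² + W = W + W²)
A(X) = 8
r(d, O) = 8 - 55*O*d (r(d, O) = (-55*d)*O + 8 = -55*O*d + 8 = 8 - 55*O*d)
2945/r(10, -79) = 2945/(8 - 55*(-79)*10) = 2945/(8 + 43450) = 2945/43458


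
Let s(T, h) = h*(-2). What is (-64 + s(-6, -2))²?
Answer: 3600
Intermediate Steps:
s(T, h) = -2*h
(-64 + s(-6, -2))² = (-64 - 2*(-2))² = (-64 + 4)² = (-60)² = 3600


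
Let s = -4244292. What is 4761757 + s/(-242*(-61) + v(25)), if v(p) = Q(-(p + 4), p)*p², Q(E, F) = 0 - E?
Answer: 156595658167/32887 ≈ 4.7616e+6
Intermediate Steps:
Q(E, F) = -E
v(p) = p²*(4 + p) (v(p) = (-(-1)*(p + 4))*p² = (-(-1)*(4 + p))*p² = (-(-4 - p))*p² = (4 + p)*p² = p²*(4 + p))
4761757 + s/(-242*(-61) + v(25)) = 4761757 - 4244292/(-242*(-61) + 25²*(4 + 25)) = 4761757 - 4244292/(14762 + 625*29) = 4761757 - 4244292/(14762 + 18125) = 4761757 - 4244292/32887 = 156595658167/32887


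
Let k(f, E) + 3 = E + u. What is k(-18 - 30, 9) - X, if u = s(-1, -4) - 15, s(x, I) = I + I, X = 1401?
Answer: -1418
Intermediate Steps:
s(x, I) = 2*I
u = -23 (u = 2*(-4) - 15 = -8 - 15 = -23)
k(f, E) = -26 + E (k(f, E) = -3 + (E - 23) = -3 + (-23 + E) = -26 + E)
k(-18 - 30, 9) - X = (-26 + 9) - 1*1401 = -17 - 1401 = -1418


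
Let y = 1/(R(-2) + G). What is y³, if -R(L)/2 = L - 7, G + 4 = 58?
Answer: 1/373248 ≈ 2.6792e-6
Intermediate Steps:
G = 54 (G = -4 + 58 = 54)
R(L) = 14 - 2*L (R(L) = -2*(L - 7) = -2*(-7 + L) = 14 - 2*L)
y = 1/72 (y = 1/((14 - 2*(-2)) + 54) = 1/((14 + 4) + 54) = 1/(18 + 54) = 1/72 ≈ 0.013889)
y³ = (1/72)³ = 1/373248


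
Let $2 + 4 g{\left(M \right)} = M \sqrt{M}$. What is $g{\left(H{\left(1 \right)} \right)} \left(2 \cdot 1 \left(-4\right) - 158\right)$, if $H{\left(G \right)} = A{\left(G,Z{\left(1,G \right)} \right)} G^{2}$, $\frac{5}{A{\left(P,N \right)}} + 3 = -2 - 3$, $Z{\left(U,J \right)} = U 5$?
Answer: $83 + \frac{415 i \sqrt{10}}{64} \approx 83.0 + 20.505 i$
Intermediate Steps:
$Z{\left(U,J \right)} = 5 U$
$A{\left(P,N \right)} = - \frac{5}{8}$ ($A{\left(P,N \right)} = \frac{5}{-3 - 5} = \frac{5}{-8} = 5 \left(- \frac{1}{8}\right) = - \frac{5}{8}$)
$H{\left(G \right)} = - \frac{5 G^{2}}{8}$
$g{\left(M \right)} = - \frac{1}{2} + \frac{M^{\frac{3}{2}}}{4}$ ($g{\left(M \right)} = - \frac{1}{2} + \frac{M \sqrt{M}}{4} = - \frac{1}{2} + \frac{M^{\frac{3}{2}}}{4}$)
$g{\left(H{\left(1 \right)} \right)} \left(2 \cdot 1 \left(-4\right) - 158\right) = \left(- \frac{1}{2} + \frac{\left(- \frac{5 \cdot 1^{2}}{8}\right)^{\frac{3}{2}}}{4}\right) \left(2 \cdot 1 \left(-4\right) - 158\right) = \left(- \frac{1}{2} + \frac{\left(\left(- \frac{5}{8}\right) 1\right)^{\frac{3}{2}}}{4}\right) \left(2 \left(-4\right) - 158\right) = \left(- \frac{1}{2} + \frac{\left(- \frac{5}{8}\right)^{\frac{3}{2}}}{4}\right) \left(-8 - 158\right) = \left(- \frac{1}{2} + \frac{\left(- \frac{5}{32}\right) i \sqrt{10}}{4}\right) \left(-166\right) = \left(- \frac{1}{2} - \frac{5 i \sqrt{10}}{128}\right) \left(-166\right) = 83 + \frac{415 i \sqrt{10}}{64}$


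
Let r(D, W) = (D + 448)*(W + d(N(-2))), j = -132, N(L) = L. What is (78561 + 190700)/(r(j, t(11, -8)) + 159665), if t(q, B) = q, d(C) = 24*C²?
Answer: 269261/193477 ≈ 1.3917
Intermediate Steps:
r(D, W) = (96 + W)*(448 + D) (r(D, W) = (D + 448)*(W + 24*(-2)²) = (448 + D)*(W + 24*4) = (448 + D)*(W + 96) = (448 + D)*(96 + W) = (96 + W)*(448 + D))
(78561 + 190700)/(r(j, t(11, -8)) + 159665) = (78561 + 190700)/((43008 + 96*(-132) + 448*11 - 132*11) + 159665) = 269261/((43008 - 12672 + 4928 - 1452) + 159665) = 269261/(33812 + 159665) = 269261/193477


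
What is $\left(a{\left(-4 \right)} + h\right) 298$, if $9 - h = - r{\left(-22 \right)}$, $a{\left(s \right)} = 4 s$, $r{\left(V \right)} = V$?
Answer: $-8642$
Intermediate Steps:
$h = -13$ ($h = 9 - \left(-1\right) \left(-22\right) = 9 - 22 = -13$)
$\left(a{\left(-4 \right)} + h\right) 298 = \left(4 \left(-4\right) - 13\right) 298 = \left(-16 - 13\right) 298 = \left(-29\right) 298 = -8642$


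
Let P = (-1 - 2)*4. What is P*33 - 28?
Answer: -424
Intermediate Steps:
P = -12 (P = -3*4 = -12)
P*33 - 28 = -12*33 - 28 = -396 - 28 = -424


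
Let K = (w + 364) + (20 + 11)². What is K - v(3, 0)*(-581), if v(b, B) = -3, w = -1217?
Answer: -1635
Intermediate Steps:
K = 108 (K = (-1217 + 364) + (20 + 11)² = -853 + 31² = -853 + 961 = 108)
K - v(3, 0)*(-581) = 108 - (-3)*(-581) = 108 - 1*1743 = 108 - 1743 = -1635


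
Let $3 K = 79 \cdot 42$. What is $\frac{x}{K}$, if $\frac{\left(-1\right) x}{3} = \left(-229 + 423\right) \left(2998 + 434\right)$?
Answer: $- \frac{998712}{553} \approx -1806.0$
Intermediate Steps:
$x = -1997424$ ($x = - 3 \left(-229 + 423\right) \left(2998 + 434\right) = - 3 \cdot 194 \cdot 3432 = \left(-3\right) 665808 = -1997424$)
$K = 1106$ ($K = \frac{79 \cdot 42}{3} = \frac{1}{3} \cdot 3318 = 1106$)
$\frac{x}{K} = - \frac{1997424}{1106} = \left(-1997424\right) \frac{1}{1106} = - \frac{998712}{553}$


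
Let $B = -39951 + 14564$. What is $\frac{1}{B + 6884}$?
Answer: $- \frac{1}{18503} \approx -5.4045 \cdot 10^{-5}$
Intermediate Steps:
$B = -25387$
$\frac{1}{B + 6884} = \frac{1}{-25387 + 6884} = \frac{1}{-18503} = - \frac{1}{18503}$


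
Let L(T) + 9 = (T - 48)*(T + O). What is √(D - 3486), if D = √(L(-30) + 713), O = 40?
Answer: √(-3486 + 2*I*√19) ≈ 0.07383 + 59.042*I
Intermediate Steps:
L(T) = -9 + (-48 + T)*(40 + T) (L(T) = -9 + (T - 48)*(T + 40) = -9 + (-48 + T)*(40 + T))
D = 2*I*√19 (D = √((-1929 + (-30)² - 8*(-30)) + 713) = √((-1929 + 900 + 240) + 713) = √(-789 + 713) = √(-76) = 2*I*√19 ≈ 8.7178*I)
√(D - 3486) = √(2*I*√19 - 3486) = √(-3486 + 2*I*√19)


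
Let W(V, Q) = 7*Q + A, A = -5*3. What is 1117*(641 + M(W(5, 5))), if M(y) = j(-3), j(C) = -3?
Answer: 712646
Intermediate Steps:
A = -15
W(V, Q) = -15 + 7*Q (W(V, Q) = 7*Q - 15 = -15 + 7*Q)
M(y) = -3
1117*(641 + M(W(5, 5))) = 1117*(641 - 3) = 1117*638 = 712646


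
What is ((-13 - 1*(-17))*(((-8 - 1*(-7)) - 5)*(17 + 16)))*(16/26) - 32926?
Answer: -434374/13 ≈ -33413.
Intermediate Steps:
((-13 - 1*(-17))*(((-8 - 1*(-7)) - 5)*(17 + 16)))*(16/26) - 32926 = ((-13 + 17)*(((-8 + 7) - 5)*33))*(16*(1/26)) - 32926 = (4*((-1 - 5)*33))*(8/13) - 32926 = (4*(-6*33))*(8/13) - 32926 = (4*(-198))*(8/13) - 32926 = -792*8/13 - 32926 = -6336/13 - 32926 = -434374/13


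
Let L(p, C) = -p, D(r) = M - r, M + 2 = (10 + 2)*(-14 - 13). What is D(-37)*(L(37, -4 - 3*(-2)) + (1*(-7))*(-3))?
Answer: 4624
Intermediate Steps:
M = -326 (M = -2 + (10 + 2)*(-14 - 13) = -2 + 12*(-27) = -2 - 324 = -326)
D(r) = -326 - r
D(-37)*(L(37, -4 - 3*(-2)) + (1*(-7))*(-3)) = (-326 - 1*(-37))*(-1*37 + (1*(-7))*(-3)) = (-326 + 37)*(-37 - 7*(-3)) = -289*(-37 + 21) = -289*(-16) = 4624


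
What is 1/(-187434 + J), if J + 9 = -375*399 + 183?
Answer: -1/336885 ≈ -2.9684e-6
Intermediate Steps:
J = -149451 (J = -9 + (-375*399 + 183) = -9 + (-149625 + 183) = -9 - 149442 = -149451)
1/(-187434 + J) = 1/(-187434 - 149451) = 1/(-336885) = -1/336885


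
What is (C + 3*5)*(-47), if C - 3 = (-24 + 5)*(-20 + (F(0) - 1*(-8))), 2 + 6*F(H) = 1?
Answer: -70265/6 ≈ -11711.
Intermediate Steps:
F(H) = -⅙ (F(H) = -⅓ + (⅙)*1 = -⅓ + ⅙ = -⅙)
C = 1405/6 (C = 3 + (-24 + 5)*(-20 + (-⅙ - 1*(-8))) = 3 - 19*(-20 + (-⅙ + 8)) = 3 - 19*(-20 + 47/6) = 3 - 19*(-73/6) = 3 + 1387/6 = 1405/6 ≈ 234.17)
(C + 3*5)*(-47) = (1405/6 + 3*5)*(-47) = (1405/6 + 15)*(-47) = (1495/6)*(-47) = -70265/6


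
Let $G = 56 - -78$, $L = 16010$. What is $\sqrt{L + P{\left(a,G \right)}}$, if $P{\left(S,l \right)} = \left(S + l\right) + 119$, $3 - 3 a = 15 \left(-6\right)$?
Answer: $\sqrt{16294} \approx 127.65$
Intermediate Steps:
$G = 134$ ($G = 56 + 78 = 134$)
$a = 31$ ($a = 1 - \frac{15 \left(-6\right)}{3} = 1 - -30 = 1 + 30 = 31$)
$P{\left(S,l \right)} = 119 + S + l$
$\sqrt{L + P{\left(a,G \right)}} = \sqrt{16010 + \left(119 + 31 + 134\right)} = \sqrt{16010 + 284} = \sqrt{16294}$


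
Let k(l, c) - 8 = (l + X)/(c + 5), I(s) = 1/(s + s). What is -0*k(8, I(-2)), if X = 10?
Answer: 0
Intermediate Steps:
I(s) = 1/(2*s)
k(l, c) = 8 + (10 + l)/(5 + c) (k(l, c) = 8 + (l + 10)/(c + 5) = 8 + (10 + l)/(5 + c))
-0*k(8, I(-2)) = -0*(50 + 8 + 8*((½)/(-2)))/(5 + (½)/(-2)) = -0*(50 + 8 + 8*((½)*(-½)))/(5 + (½)*(-½)) = -0*(50 + 8 + 8*(-¼))/(5 - ¼) = -0*(50 + 8 - 2)/(19/4) = -0*(4/19)*56 = -0*224/19 = -1*0 = 0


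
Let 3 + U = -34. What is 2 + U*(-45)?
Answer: 1667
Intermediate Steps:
U = -37 (U = -3 - 34 = -37)
2 + U*(-45) = 2 - 37*(-45) = 2 + 1665 = 1667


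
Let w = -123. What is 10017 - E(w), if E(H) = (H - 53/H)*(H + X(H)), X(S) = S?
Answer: -20135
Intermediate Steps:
E(H) = 2*H*(H - 53/H) (E(H) = (H - 53/H)*(H + H) = (H - 53/H)*(2*H) = 2*H*(H - 53/H))
10017 - E(w) = 10017 - (-106 + 2*(-123)**2) = 10017 - (-106 + 2*15129) = 10017 - (-106 + 30258) = 10017 - 1*30152 = 10017 - 30152 = -20135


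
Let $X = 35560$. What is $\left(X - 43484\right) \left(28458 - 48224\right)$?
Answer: $156625784$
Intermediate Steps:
$\left(X - 43484\right) \left(28458 - 48224\right) = \left(35560 - 43484\right) \left(28458 - 48224\right) = \left(-7924\right) \left(-19766\right) = 156625784$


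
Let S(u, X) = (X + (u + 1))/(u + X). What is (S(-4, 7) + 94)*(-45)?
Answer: -4290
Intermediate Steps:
S(u, X) = (1 + X + u)/(X + u) (S(u, X) = (X + (1 + u))/(X + u) = (1 + X + u)/(X + u))
(S(-4, 7) + 94)*(-45) = ((1 + 7 - 4)/(7 - 4) + 94)*(-45) = (4/3 + 94)*(-45) = (286/3)*(-45) = -4290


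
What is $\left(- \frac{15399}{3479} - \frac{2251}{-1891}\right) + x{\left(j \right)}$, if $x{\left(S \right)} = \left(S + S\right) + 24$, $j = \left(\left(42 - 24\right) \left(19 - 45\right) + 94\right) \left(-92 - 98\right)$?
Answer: $\frac{935114095336}{6578789} \approx 1.4214 \cdot 10^{5}$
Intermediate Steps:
$j = 71060$ ($j = \left(18 \left(-26\right) + 94\right) \left(-190\right) = \left(-468 + 94\right) \left(-190\right) = \left(-374\right) \left(-190\right) = 71060$)
$x{\left(S \right)} = 24 + 2 S$ ($x{\left(S \right)} = 2 S + 24 = 24 + 2 S$)
$\left(- \frac{15399}{3479} - \frac{2251}{-1891}\right) + x{\left(j \right)} = \left(- \frac{15399}{3479} - \frac{2251}{-1891}\right) + \left(24 + 2 \cdot 71060\right) = \left(\left(-15399\right) \frac{1}{3479} - - \frac{2251}{1891}\right) + \left(24 + 142120\right) = \left(- \frac{15399}{3479} + \frac{2251}{1891}\right) + 142144 = - \frac{21288280}{6578789} + 142144 = \frac{935114095336}{6578789}$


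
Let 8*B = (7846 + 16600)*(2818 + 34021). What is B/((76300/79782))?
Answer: 17962243022427/152600 ≈ 1.1771e+8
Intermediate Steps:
B = 450283097/4 (B = ((7846 + 16600)*(2818 + 34021))/8 = (24446*36839)/8 = (⅛)*900566194 = 450283097/4 ≈ 1.1257e+8)
B/((76300/79782)) = 450283097/(4*((76300/79782))) = 450283097/(4*((76300*(1/79782)))) = 450283097/(4*(38150/39891)) = (450283097/4)*(39891/38150) = 17962243022427/152600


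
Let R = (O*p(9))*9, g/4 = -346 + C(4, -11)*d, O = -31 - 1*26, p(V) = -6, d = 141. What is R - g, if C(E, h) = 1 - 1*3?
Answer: 5590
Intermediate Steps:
C(E, h) = -2 (C(E, h) = 1 - 3 = -2)
O = -57 (O = -31 - 26 = -57)
g = -2512 (g = 4*(-346 - 2*141) = 4*(-346 - 282) = 4*(-628) = -2512)
R = 3078 (R = -57*(-6)*9 = 342*9 = 3078)
R - g = 3078 - 1*(-2512) = 3078 + 2512 = 5590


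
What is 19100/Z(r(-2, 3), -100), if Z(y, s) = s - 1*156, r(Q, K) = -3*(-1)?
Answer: -4775/64 ≈ -74.609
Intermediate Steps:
r(Q, K) = 3
Z(y, s) = -156 + s (Z(y, s) = s - 156 = -156 + s)
19100/Z(r(-2, 3), -100) = 19100/(-156 - 100) = 19100/(-256) = 19100*(-1/256) = -4775/64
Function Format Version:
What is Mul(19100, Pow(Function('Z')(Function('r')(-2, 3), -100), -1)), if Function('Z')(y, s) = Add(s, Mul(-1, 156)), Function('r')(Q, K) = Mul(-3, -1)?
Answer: Rational(-4775, 64) ≈ -74.609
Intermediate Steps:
Function('r')(Q, K) = 3
Function('Z')(y, s) = Add(-156, s) (Function('Z')(y, s) = Add(s, -156) = Add(-156, s))
Mul(19100, Pow(Function('Z')(Function('r')(-2, 3), -100), -1)) = Mul(19100, Pow(Add(-156, -100), -1)) = Mul(19100, Pow(-256, -1)) = Mul(19100, Rational(-1, 256)) = Rational(-4775, 64)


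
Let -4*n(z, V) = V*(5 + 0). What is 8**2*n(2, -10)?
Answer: 800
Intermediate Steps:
n(z, V) = -5*V/4 (n(z, V) = -V*(5 + 0)/4 = -V*5/4 = -5*V/4)
8**2*n(2, -10) = 8**2*(-5/4*(-10)) = 64*(25/2) = 800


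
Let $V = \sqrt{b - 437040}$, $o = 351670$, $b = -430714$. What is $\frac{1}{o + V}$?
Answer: $\frac{175835}{61836328327} - \frac{i \sqrt{867754}}{123672656654} \approx 2.8436 \cdot 10^{-6} - 7.5323 \cdot 10^{-9} i$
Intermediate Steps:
$V = i \sqrt{867754}$ ($V = \sqrt{-430714 - 437040} = \sqrt{-867754} = i \sqrt{867754} \approx 931.53 i$)
$\frac{1}{o + V} = \frac{1}{351670 + i \sqrt{867754}}$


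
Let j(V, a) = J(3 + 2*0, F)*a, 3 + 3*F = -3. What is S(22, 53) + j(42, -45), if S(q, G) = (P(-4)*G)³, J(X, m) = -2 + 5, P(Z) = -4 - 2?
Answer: -32157567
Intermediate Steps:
F = -2 (F = -1 + (⅓)*(-3) = -1 - 1 = -2)
P(Z) = -6
J(X, m) = 3
j(V, a) = 3*a
S(q, G) = -216*G³ (S(q, G) = (-6*G)³ = -216*G³)
S(22, 53) + j(42, -45) = -216*53³ + 3*(-45) = -216*148877 - 135 = -32157432 - 135 = -32157567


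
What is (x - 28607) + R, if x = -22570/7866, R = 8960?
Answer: -77282936/3933 ≈ -19650.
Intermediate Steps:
x = -11285/3933 (x = -22570*1/7866 = -11285/3933 ≈ -2.8693)
(x - 28607) + R = (-11285/3933 - 28607) + 8960 = -112522616/3933 + 8960 = -77282936/3933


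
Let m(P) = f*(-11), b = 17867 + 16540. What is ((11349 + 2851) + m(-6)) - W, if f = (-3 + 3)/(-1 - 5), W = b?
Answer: -20207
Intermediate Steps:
b = 34407
W = 34407
f = 0 (f = 0/(-6) = 0*(-⅙) = 0)
m(P) = 0 (m(P) = 0*(-11) = 0)
((11349 + 2851) + m(-6)) - W = ((11349 + 2851) + 0) - 1*34407 = (14200 + 0) - 34407 = 14200 - 34407 = -20207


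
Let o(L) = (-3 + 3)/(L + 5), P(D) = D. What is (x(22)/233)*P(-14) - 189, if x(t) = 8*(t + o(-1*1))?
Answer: -46501/233 ≈ -199.58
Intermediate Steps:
o(L) = 0 (o(L) = 0/(5 + L) = 0)
x(t) = 8*t (x(t) = 8*(t + 0) = 8*t)
(x(22)/233)*P(-14) - 189 = ((8*22)/233)*(-14) - 189 = (176*(1/233))*(-14) - 189 = (176/233)*(-14) - 189 = -2464/233 - 189 = -46501/233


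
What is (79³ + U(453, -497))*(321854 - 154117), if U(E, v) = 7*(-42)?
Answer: 82651568065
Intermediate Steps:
U(E, v) = -294
(79³ + U(453, -497))*(321854 - 154117) = (79³ - 294)*(321854 - 154117) = (493039 - 294)*167737 = 492745*167737 = 82651568065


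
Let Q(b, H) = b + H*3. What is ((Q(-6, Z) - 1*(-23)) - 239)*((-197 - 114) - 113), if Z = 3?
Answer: 90312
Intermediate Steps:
Q(b, H) = b + 3*H
((Q(-6, Z) - 1*(-23)) - 239)*((-197 - 114) - 113) = (((-6 + 3*3) - 1*(-23)) - 239)*((-197 - 114) - 113) = (((-6 + 9) + 23) - 239)*(-311 - 113) = ((3 + 23) - 239)*(-424) = (26 - 239)*(-424) = -213*(-424) = 90312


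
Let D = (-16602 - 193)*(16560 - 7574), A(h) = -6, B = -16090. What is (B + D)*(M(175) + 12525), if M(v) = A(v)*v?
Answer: -1731990141000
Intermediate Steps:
D = -150919870 (D = -16795*8986 = -150919870)
M(v) = -6*v
(B + D)*(M(175) + 12525) = (-16090 - 150919870)*(-6*175 + 12525) = -150935960*(-1050 + 12525) = -150935960*11475 = -1731990141000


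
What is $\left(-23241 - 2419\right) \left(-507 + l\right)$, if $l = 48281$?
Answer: $-1225880840$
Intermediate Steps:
$\left(-23241 - 2419\right) \left(-507 + l\right) = \left(-23241 - 2419\right) \left(-507 + 48281\right) = \left(-25660\right) 47774 = -1225880840$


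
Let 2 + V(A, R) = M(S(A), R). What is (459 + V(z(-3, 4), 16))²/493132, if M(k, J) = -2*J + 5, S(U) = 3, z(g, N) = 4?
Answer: 46225/123283 ≈ 0.37495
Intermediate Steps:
M(k, J) = 5 - 2*J
V(A, R) = 3 - 2*R (V(A, R) = -2 + (5 - 2*R) = 3 - 2*R)
(459 + V(z(-3, 4), 16))²/493132 = (459 + (3 - 2*16))²/493132 = (459 + (3 - 32))²*(1/493132) = (459 - 29)²*(1/493132) = 430²*(1/493132) = 184900*(1/493132) = 46225/123283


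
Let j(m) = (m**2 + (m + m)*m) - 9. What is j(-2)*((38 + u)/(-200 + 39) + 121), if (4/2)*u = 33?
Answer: 116559/322 ≈ 361.98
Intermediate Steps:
u = 33/2 (u = (1/2)*33 = 33/2 ≈ 16.500)
j(m) = -9 + 3*m**2 (j(m) = (m**2 + (2*m)*m) - 9 = (m**2 + 2*m**2) - 9 = 3*m**2 - 9 = -9 + 3*m**2)
j(-2)*((38 + u)/(-200 + 39) + 121) = (-9 + 3*(-2)**2)*((38 + 33/2)/(-200 + 39) + 121) = (-9 + 3*4)*((109/2)/(-161) + 121) = (-9 + 12)*((109/2)*(-1/161) + 121) = 3*(-109/322 + 121) = 3*(38853/322) = 116559/322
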